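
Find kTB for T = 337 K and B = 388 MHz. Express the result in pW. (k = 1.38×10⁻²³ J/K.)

P_n = kTB = 1.38×10⁻²³ × 337 × 3.88×10⁸ = 1.80×10⁻¹² W = 1.80 pW

1.80 pW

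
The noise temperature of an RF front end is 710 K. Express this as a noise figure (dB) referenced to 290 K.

F = 1 + T_e/T₀ = 1 + 710/290 = 3.44828
NF = 10 log₁₀(3.44828) = 5.38 dB

5.38 dB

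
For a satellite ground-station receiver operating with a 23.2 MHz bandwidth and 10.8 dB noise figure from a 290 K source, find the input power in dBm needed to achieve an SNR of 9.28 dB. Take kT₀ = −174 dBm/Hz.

Sensitivity = −174 + 10 log₁₀(B) + NF + SNR_min
= −174 + 73.65 + 10.8 + 9.28
= −80.27 dBm → −80.3 dBm

−80.3 dBm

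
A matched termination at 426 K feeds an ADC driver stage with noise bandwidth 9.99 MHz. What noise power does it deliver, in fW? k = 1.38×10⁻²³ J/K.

P_n = kTB = 1.38×10⁻²³ × 426 × 9.99×10⁶ = 5.87×10⁻¹⁴ W = 58.7 fW

58.7 fW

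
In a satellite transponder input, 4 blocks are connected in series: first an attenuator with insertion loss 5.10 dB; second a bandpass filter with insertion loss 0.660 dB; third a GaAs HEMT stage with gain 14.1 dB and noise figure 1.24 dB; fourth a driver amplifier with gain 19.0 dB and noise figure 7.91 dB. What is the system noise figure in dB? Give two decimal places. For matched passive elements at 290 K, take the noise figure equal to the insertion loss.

7.61 dB

Convert to linear (a loss of L dB is a gain of −L dB): F_i = 10^(NF_i/10), G_i = 10^(G_i,dB/10)
  Stage 1: F_1 = 10^(5.10/10) = 3.236, G_1 = 10^(−5.10/10) = 0.3090
  Stage 2: F_2 = 10^(0.660/10) = 1.164, G_2 = 10^(−0.660/10) = 0.8590
  Stage 3: F_3 = 10^(1.24/10) = 1.330, G_3 = 10^(14.1/10) = 25.70
  Stage 4: F_4 = 10^(7.91/10) = 6.180, G_4 = 10^(19.0/10) = 79.43
Friis cascade:
  F = 3.236 + (1.164 − 1)/0.3090 + (1.330 − 1)/0.2655 + (6.180 − 1)/6.823 = 5.771
NF = 10 log₁₀(5.771) = 7.61 dB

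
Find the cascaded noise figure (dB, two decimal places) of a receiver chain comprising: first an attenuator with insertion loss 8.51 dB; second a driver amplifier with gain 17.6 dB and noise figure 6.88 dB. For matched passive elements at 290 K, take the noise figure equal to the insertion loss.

15.39 dB

Convert to linear (a loss of L dB is a gain of −L dB): F_i = 10^(NF_i/10), G_i = 10^(G_i,dB/10)
  Stage 1: F_1 = 10^(8.51/10) = 7.096, G_1 = 10^(−8.51/10) = 0.1409
  Stage 2: F_2 = 10^(6.88/10) = 4.875, G_2 = 10^(17.6/10) = 57.54
Friis cascade:
  F = 7.096 + (4.875 − 1)/0.1409 = 34.59
NF = 10 log₁₀(34.59) = 15.39 dB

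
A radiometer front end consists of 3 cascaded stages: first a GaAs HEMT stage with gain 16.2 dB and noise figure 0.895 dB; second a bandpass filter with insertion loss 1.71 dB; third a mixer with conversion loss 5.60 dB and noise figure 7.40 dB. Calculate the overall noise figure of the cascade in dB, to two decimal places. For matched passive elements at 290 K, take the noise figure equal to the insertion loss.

1.46 dB

Convert to linear (a loss of L dB is a gain of −L dB): F_i = 10^(NF_i/10), G_i = 10^(G_i,dB/10)
  Stage 1: F_1 = 10^(0.895/10) = 1.229, G_1 = 10^(16.2/10) = 41.69
  Stage 2: F_2 = 10^(1.71/10) = 1.483, G_2 = 10^(−1.71/10) = 0.6745
  Stage 3: F_3 = 10^(7.40/10) = 5.495, G_3 = 10^(−5.60/10) = 0.2754
Friis cascade:
  F = 1.229 + (1.483 − 1)/41.69 + (5.495 − 1)/28.12 = 1.400
NF = 10 log₁₀(1.400) = 1.46 dB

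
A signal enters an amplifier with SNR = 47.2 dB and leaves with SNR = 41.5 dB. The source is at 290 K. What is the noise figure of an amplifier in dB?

5.7 dB

NF (dB) = SNR_in(dB) − SNR_out(dB) when the source is at T₀
NF = 47.2 − 41.5 = 5.7 dB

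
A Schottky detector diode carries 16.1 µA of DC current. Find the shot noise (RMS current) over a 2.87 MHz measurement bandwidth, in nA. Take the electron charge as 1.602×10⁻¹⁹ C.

I_n = √(2qI·B)
2qI·B = 2 × 1.602×10⁻¹⁹ × 1.61×10⁻⁵ × 2.87×10⁶ = 1.48×10⁻¹⁷ A²
I_n = √(1.48×10⁻¹⁷) = 3.85×10⁻⁹ A = 3.85 nA

3.85 nA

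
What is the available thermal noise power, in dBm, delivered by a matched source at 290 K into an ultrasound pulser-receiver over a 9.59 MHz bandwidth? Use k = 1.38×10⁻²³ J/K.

P_n = kTB = 1.38×10⁻²³ × 290 × 9.59×10⁶ = 3.84×10⁻¹⁴ W
In dBm: 10 log₁₀(3.84×10⁻¹⁴ / 10⁻³) = −104.2 dBm

−104.2 dBm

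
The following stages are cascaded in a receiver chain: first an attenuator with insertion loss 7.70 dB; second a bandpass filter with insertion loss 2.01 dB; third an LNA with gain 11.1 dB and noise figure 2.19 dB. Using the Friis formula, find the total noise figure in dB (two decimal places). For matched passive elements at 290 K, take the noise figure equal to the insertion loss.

11.90 dB

Convert to linear (a loss of L dB is a gain of −L dB): F_i = 10^(NF_i/10), G_i = 10^(G_i,dB/10)
  Stage 1: F_1 = 10^(7.70/10) = 5.888, G_1 = 10^(−7.70/10) = 0.1698
  Stage 2: F_2 = 10^(2.01/10) = 1.589, G_2 = 10^(−2.01/10) = 0.6295
  Stage 3: F_3 = 10^(2.19/10) = 1.656, G_3 = 10^(11.1/10) = 12.88
Friis cascade:
  F = 5.888 + (1.589 − 1)/0.1698 + (1.656 − 1)/0.1069 = 15.49
NF = 10 log₁₀(15.49) = 11.90 dB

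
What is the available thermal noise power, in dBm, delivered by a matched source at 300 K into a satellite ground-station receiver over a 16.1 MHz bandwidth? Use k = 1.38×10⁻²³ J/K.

−101.8 dBm

P_n = kTB = 1.38×10⁻²³ × 300 × 1.61×10⁷ = 6.67×10⁻¹⁴ W
In dBm: 10 log₁₀(6.67×10⁻¹⁴ / 10⁻³) = −101.8 dBm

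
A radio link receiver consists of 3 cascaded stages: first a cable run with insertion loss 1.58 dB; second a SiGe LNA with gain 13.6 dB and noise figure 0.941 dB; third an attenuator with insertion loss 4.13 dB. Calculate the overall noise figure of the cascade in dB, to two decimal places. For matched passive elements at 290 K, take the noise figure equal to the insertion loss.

2.76 dB

Convert to linear (a loss of L dB is a gain of −L dB): F_i = 10^(NF_i/10), G_i = 10^(G_i,dB/10)
  Stage 1: F_1 = 10^(1.58/10) = 1.439, G_1 = 10^(−1.58/10) = 0.6950
  Stage 2: F_2 = 10^(0.941/10) = 1.242, G_2 = 10^(13.6/10) = 22.91
  Stage 3: F_3 = 10^(4.13/10) = 2.588, G_3 = 10^(−4.13/10) = 0.3864
Friis cascade:
  F = 1.439 + (1.242 − 1)/0.6950 + (2.588 − 1)/15.92 = 1.887
NF = 10 log₁₀(1.887) = 2.76 dB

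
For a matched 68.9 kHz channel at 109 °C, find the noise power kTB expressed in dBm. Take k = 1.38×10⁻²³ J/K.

−124.4 dBm

T = 109 °C + 273.15 = 382.15 K
P_n = kTB = 1.38×10⁻²³ × 382.15 × 6.89×10⁴ = 3.63×10⁻¹⁶ W
In dBm: 10 log₁₀(3.63×10⁻¹⁶ / 10⁻³) = −124.4 dBm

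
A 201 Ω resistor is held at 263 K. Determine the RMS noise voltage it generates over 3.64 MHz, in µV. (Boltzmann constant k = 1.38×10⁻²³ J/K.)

V_n = √(4kTRB)
4kTRB = 4 × 1.38×10⁻²³ × 263 × 2.01×10² × 3.64×10⁶ = 1.06×10⁻¹¹ V²
V_n = √(1.06×10⁻¹¹) = 3.26×10⁻⁶ V = 3.26 µV

3.26 µV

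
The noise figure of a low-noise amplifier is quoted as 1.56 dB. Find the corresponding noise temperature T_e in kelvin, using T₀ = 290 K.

F = 10^(1.56/10) = 1.43219
T_e = (F − 1)·T₀ = (1.43219 − 1) × 290 = 125 K

125 K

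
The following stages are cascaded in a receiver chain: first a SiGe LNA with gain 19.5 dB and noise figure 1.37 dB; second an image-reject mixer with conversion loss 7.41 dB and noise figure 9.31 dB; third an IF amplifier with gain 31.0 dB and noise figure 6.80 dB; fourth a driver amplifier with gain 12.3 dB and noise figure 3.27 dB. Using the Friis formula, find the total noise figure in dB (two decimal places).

Convert to linear (a loss of L dB is a gain of −L dB): F_i = 10^(NF_i/10), G_i = 10^(G_i,dB/10)
  Stage 1: F_1 = 10^(1.37/10) = 1.371, G_1 = 10^(19.5/10) = 89.13
  Stage 2: F_2 = 10^(9.31/10) = 8.531, G_2 = 10^(−7.41/10) = 0.1816
  Stage 3: F_3 = 10^(6.80/10) = 4.786, G_3 = 10^(31.0/10) = 1259
  Stage 4: F_4 = 10^(3.27/10) = 2.123, G_4 = 10^(12.3/10) = 16.98
Friis cascade:
  F = 1.371 + (8.531 − 1)/89.13 + (4.786 − 1)/16.18 + (2.123 − 1)/2.037×10⁴ = 1.689
NF = 10 log₁₀(1.689) = 2.28 dB

2.28 dB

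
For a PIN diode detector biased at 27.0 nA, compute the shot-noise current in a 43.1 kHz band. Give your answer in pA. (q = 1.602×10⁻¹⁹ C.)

19.3 pA

I_n = √(2qI·B)
2qI·B = 2 × 1.602×10⁻¹⁹ × 2.70×10⁻⁸ × 4.31×10⁴ = 3.73×10⁻²² A²
I_n = √(3.73×10⁻²²) = 1.93×10⁻¹¹ A = 19.3 pA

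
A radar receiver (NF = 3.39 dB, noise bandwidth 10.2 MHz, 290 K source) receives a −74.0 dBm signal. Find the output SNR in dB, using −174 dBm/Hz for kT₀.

Noise floor: N = −174 + 10 log₁₀(B) + NF
10 log₁₀(1.02×10⁷) = 70.09 dB
N = −174 + 70.09 + 3.39 = −100.52 dBm
SNR = P_sig − N = −74.0 − (−100.52) = 26.52 dB → 26.5 dB

26.5 dB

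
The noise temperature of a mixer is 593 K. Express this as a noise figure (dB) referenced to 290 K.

4.84 dB

F = 1 + T_e/T₀ = 1 + 593/290 = 3.04483
NF = 10 log₁₀(3.04483) = 4.84 dB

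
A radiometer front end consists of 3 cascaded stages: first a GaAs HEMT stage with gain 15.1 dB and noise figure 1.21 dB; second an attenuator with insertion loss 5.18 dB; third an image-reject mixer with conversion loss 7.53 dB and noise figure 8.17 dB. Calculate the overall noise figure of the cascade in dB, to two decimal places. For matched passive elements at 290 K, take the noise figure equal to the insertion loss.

Convert to linear (a loss of L dB is a gain of −L dB): F_i = 10^(NF_i/10), G_i = 10^(G_i,dB/10)
  Stage 1: F_1 = 10^(1.21/10) = 1.321, G_1 = 10^(15.1/10) = 32.36
  Stage 2: F_2 = 10^(5.18/10) = 3.296, G_2 = 10^(−5.18/10) = 0.3034
  Stage 3: F_3 = 10^(8.17/10) = 6.561, G_3 = 10^(−7.53/10) = 0.1766
Friis cascade:
  F = 1.321 + (3.296 − 1)/32.36 + (6.561 − 1)/9.817 = 1.959
NF = 10 log₁₀(1.959) = 2.92 dB

2.92 dB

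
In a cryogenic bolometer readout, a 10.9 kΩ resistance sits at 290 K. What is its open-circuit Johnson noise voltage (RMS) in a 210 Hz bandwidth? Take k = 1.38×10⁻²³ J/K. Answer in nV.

191 nV

V_n = √(4kTRB)
4kTRB = 4 × 1.38×10⁻²³ × 290 × 1.09×10⁴ × 2.10×10² = 3.66×10⁻¹⁴ V²
V_n = √(3.66×10⁻¹⁴) = 1.91×10⁻⁷ V = 191 nV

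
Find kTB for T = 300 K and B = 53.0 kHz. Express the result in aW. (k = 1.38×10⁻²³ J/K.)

P_n = kTB = 1.38×10⁻²³ × 300 × 5.30×10⁴ = 2.19×10⁻¹⁶ W = 219 aW

219 aW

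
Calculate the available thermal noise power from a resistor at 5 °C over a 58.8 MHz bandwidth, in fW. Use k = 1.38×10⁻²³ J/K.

226 fW

T = 5 °C + 273.15 = 278.15 K
P_n = kTB = 1.38×10⁻²³ × 278.15 × 5.88×10⁷ = 2.26×10⁻¹³ W = 226 fW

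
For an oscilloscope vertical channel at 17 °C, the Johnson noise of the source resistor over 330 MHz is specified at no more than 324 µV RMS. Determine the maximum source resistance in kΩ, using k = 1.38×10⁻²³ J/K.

19.9 kΩ

T = 17 °C + 273.15 = 290.15 K
Johnson–Nyquist: V_n = √(4kTRB) ⇒ R = V_n² / (4kTB)
4kTB = 4 × 1.38×10⁻²³ × 290.15 × 3.30×10⁸ = 5.29×10⁻¹²
R = (3.24×10⁻⁴)² / 5.29×10⁻¹² = 1.99×10⁴ Ω = 19.9 kΩ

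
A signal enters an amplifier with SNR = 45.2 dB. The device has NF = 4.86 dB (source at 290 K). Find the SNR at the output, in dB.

By definition F = SNR_in/SNR_out, so in dB: SNR_out = SNR_in − NF
SNR_out = 45.2 − 4.86 = 40.34 dB

40.34 dB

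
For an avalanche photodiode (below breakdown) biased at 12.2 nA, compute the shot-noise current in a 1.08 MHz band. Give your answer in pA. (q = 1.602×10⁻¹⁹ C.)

65.0 pA

I_n = √(2qI·B)
2qI·B = 2 × 1.602×10⁻¹⁹ × 1.22×10⁻⁸ × 1.08×10⁶ = 4.22×10⁻²¹ A²
I_n = √(4.22×10⁻²¹) = 6.50×10⁻¹¹ A = 65.0 pA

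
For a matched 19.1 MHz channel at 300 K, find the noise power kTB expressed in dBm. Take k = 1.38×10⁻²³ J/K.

P_n = kTB = 1.38×10⁻²³ × 300 × 1.91×10⁷ = 7.91×10⁻¹⁴ W
In dBm: 10 log₁₀(7.91×10⁻¹⁴ / 10⁻³) = −101.0 dBm

−101.0 dBm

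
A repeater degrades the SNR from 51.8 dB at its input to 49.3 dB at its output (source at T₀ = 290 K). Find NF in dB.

NF (dB) = SNR_in(dB) − SNR_out(dB) when the source is at T₀
NF = 51.8 − 49.3 = 2.5 dB

2.5 dB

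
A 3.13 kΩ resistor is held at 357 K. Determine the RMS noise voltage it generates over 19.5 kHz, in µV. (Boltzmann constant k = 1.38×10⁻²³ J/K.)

1.10 µV

V_n = √(4kTRB)
4kTRB = 4 × 1.38×10⁻²³ × 357 × 3.13×10³ × 1.95×10⁴ = 1.20×10⁻¹² V²
V_n = √(1.20×10⁻¹²) = 1.10×10⁻⁶ V = 1.10 µV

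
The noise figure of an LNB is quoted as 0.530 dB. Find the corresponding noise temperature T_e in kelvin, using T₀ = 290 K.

F = 10^(0.530/10) = 1.1298
T_e = (F − 1)·T₀ = (1.1298 − 1) × 290 = 37.6 K

37.6 K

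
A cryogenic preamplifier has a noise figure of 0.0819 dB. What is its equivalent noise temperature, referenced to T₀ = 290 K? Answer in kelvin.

F = 10^(0.0819/10) = 1.01904
T_e = (F − 1)·T₀ = (1.01904 − 1) × 290 = 5.52 K

5.52 K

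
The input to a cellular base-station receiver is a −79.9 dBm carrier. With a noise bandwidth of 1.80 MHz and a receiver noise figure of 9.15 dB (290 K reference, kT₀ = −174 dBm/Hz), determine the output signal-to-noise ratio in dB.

22.4 dB

Noise floor: N = −174 + 10 log₁₀(B) + NF
10 log₁₀(1.80×10⁶) = 62.55 dB
N = −174 + 62.55 + 9.15 = −102.30 dBm
SNR = P_sig − N = −79.9 − (−102.30) = 22.40 dB → 22.4 dB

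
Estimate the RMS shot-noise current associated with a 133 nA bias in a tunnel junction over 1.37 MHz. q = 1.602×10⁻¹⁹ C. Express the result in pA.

I_n = √(2qI·B)
2qI·B = 2 × 1.602×10⁻¹⁹ × 1.33×10⁻⁷ × 1.37×10⁶ = 5.84×10⁻²⁰ A²
I_n = √(5.84×10⁻²⁰) = 2.42×10⁻¹⁰ A = 242 pA

242 pA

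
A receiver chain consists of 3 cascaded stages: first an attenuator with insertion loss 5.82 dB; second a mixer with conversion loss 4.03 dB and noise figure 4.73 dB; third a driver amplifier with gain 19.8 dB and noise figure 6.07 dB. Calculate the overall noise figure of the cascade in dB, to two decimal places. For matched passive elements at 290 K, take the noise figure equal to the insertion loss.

16.10 dB

Convert to linear (a loss of L dB is a gain of −L dB): F_i = 10^(NF_i/10), G_i = 10^(G_i,dB/10)
  Stage 1: F_1 = 10^(5.82/10) = 3.819, G_1 = 10^(−5.82/10) = 0.2618
  Stage 2: F_2 = 10^(4.73/10) = 2.972, G_2 = 10^(−4.03/10) = 0.3954
  Stage 3: F_3 = 10^(6.07/10) = 4.046, G_3 = 10^(19.8/10) = 95.50
Friis cascade:
  F = 3.819 + (2.972 − 1)/0.2618 + (4.046 − 1)/0.1035 = 40.77
NF = 10 log₁₀(40.77) = 16.10 dB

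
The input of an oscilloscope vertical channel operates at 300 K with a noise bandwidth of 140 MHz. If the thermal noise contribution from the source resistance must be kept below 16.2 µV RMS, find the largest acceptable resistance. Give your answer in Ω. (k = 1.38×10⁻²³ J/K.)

Johnson–Nyquist: V_n = √(4kTRB) ⇒ R = V_n² / (4kTB)
4kTB = 4 × 1.38×10⁻²³ × 300 × 1.40×10⁸ = 2.32×10⁻¹²
R = (1.62×10⁻⁵)² / 2.32×10⁻¹² = 1.13×10² Ω = 113 Ω

113 Ω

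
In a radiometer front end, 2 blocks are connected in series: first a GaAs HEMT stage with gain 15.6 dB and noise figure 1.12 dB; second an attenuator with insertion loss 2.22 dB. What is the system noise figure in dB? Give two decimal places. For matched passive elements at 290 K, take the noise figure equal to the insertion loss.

Convert to linear (a loss of L dB is a gain of −L dB): F_i = 10^(NF_i/10), G_i = 10^(G_i,dB/10)
  Stage 1: F_1 = 10^(1.12/10) = 1.294, G_1 = 10^(15.6/10) = 36.31
  Stage 2: F_2 = 10^(2.22/10) = 1.667, G_2 = 10^(−2.22/10) = 0.5998
Friis cascade:
  F = 1.294 + (1.667 − 1)/36.31 = 1.313
NF = 10 log₁₀(1.313) = 1.18 dB

1.18 dB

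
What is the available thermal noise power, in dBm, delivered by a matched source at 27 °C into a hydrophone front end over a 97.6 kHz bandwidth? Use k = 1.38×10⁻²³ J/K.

T = 27 °C + 273.15 = 300.15 K
P_n = kTB = 1.38×10⁻²³ × 300.15 × 9.76×10⁴ = 4.04×10⁻¹⁶ W
In dBm: 10 log₁₀(4.04×10⁻¹⁶ / 10⁻³) = −123.9 dBm

−123.9 dBm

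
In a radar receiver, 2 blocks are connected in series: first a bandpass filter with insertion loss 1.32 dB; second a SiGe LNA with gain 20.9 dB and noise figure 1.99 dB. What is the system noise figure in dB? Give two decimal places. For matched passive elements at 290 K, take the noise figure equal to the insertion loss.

3.31 dB

Convert to linear (a loss of L dB is a gain of −L dB): F_i = 10^(NF_i/10), G_i = 10^(G_i,dB/10)
  Stage 1: F_1 = 10^(1.32/10) = 1.355, G_1 = 10^(−1.32/10) = 0.7379
  Stage 2: F_2 = 10^(1.99/10) = 1.581, G_2 = 10^(20.9/10) = 123.0
Friis cascade:
  F = 1.355 + (1.581 − 1)/0.7379 = 2.143
NF = 10 log₁₀(2.143) = 3.31 dB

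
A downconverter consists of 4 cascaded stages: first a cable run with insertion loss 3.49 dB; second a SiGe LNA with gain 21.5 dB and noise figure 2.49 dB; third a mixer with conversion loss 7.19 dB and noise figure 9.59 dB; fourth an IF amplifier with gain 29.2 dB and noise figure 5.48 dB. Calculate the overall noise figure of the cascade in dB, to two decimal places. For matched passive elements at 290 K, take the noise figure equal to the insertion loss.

Convert to linear (a loss of L dB is a gain of −L dB): F_i = 10^(NF_i/10), G_i = 10^(G_i,dB/10)
  Stage 1: F_1 = 10^(3.49/10) = 2.234, G_1 = 10^(−3.49/10) = 0.4477
  Stage 2: F_2 = 10^(2.49/10) = 1.774, G_2 = 10^(21.5/10) = 141.3
  Stage 3: F_3 = 10^(9.59/10) = 9.099, G_3 = 10^(−7.19/10) = 0.1910
  Stage 4: F_4 = 10^(5.48/10) = 3.532, G_4 = 10^(29.2/10) = 831.8
Friis cascade:
  F = 2.234 + (1.774 − 1)/0.4477 + (9.099 − 1)/63.24 + (3.532 − 1)/12.08 = 4.300
NF = 10 log₁₀(4.300) = 6.34 dB

6.34 dB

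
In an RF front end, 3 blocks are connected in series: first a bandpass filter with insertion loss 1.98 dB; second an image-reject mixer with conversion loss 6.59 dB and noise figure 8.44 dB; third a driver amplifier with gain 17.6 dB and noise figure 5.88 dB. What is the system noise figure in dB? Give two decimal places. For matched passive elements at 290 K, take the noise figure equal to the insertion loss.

Convert to linear (a loss of L dB is a gain of −L dB): F_i = 10^(NF_i/10), G_i = 10^(G_i,dB/10)
  Stage 1: F_1 = 10^(1.98/10) = 1.578, G_1 = 10^(−1.98/10) = 0.6339
  Stage 2: F_2 = 10^(8.44/10) = 6.982, G_2 = 10^(−6.59/10) = 0.2193
  Stage 3: F_3 = 10^(5.88/10) = 3.873, G_3 = 10^(17.6/10) = 57.54
Friis cascade:
  F = 1.578 + (6.982 − 1)/0.6339 + (3.873 − 1)/0.1390 = 31.68
NF = 10 log₁₀(31.68) = 15.01 dB

15.01 dB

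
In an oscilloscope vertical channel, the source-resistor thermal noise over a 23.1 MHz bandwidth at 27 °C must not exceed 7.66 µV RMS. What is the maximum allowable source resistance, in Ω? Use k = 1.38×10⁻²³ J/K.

153 Ω

T = 27 °C + 273.15 = 300.15 K
Johnson–Nyquist: V_n = √(4kTRB) ⇒ R = V_n² / (4kTB)
4kTB = 4 × 1.38×10⁻²³ × 300.15 × 2.31×10⁷ = 3.83×10⁻¹³
R = (7.66×10⁻⁶)² / 3.83×10⁻¹³ = 1.53×10² Ω = 153 Ω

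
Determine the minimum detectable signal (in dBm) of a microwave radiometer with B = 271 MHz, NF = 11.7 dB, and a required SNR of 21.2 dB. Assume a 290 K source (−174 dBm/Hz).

Sensitivity = −174 + 10 log₁₀(B) + NF + SNR_min
= −174 + 84.33 + 11.7 + 21.2
= −56.77 dBm → −56.8 dBm

−56.8 dBm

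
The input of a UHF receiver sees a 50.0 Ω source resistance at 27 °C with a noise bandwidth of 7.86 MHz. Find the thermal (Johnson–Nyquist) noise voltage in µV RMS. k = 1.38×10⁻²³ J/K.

T = 27 °C + 273.15 = 300.15 K
V_n = √(4kTRB)
4kTRB = 4 × 1.38×10⁻²³ × 300.15 × 5.00×10¹ × 7.86×10⁶ = 6.51×10⁻¹² V²
V_n = √(6.51×10⁻¹²) = 2.55×10⁻⁶ V = 2.55 µV

2.55 µV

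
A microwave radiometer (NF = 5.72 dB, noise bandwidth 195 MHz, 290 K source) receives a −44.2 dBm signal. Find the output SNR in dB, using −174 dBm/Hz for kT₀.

41.2 dB

Noise floor: N = −174 + 10 log₁₀(B) + NF
10 log₁₀(1.95×10⁸) = 82.9 dB
N = −174 + 82.9 + 5.72 = −85.38 dBm
SNR = P_sig − N = −44.2 − (−85.38) = 41.18 dB → 41.2 dB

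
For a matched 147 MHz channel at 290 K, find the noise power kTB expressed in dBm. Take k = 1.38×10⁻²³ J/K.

−92.3 dBm

P_n = kTB = 1.38×10⁻²³ × 290 × 1.47×10⁸ = 5.88×10⁻¹³ W
In dBm: 10 log₁₀(5.88×10⁻¹³ / 10⁻³) = −92.3 dBm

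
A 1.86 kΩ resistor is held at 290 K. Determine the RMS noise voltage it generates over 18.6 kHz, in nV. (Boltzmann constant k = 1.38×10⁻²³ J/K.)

744 nV

V_n = √(4kTRB)
4kTRB = 4 × 1.38×10⁻²³ × 290 × 1.86×10³ × 1.86×10⁴ = 5.54×10⁻¹³ V²
V_n = √(5.54×10⁻¹³) = 7.44×10⁻⁷ V = 744 nV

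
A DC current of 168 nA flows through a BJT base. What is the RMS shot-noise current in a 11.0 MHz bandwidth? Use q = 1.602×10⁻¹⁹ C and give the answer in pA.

769 pA

I_n = √(2qI·B)
2qI·B = 2 × 1.602×10⁻¹⁹ × 1.68×10⁻⁷ × 1.10×10⁷ = 5.92×10⁻¹⁹ A²
I_n = √(5.92×10⁻¹⁹) = 7.69×10⁻¹⁰ A = 769 pA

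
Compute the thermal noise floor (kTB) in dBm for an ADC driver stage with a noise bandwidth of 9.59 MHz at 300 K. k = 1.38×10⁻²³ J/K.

P_n = kTB = 1.38×10⁻²³ × 300 × 9.59×10⁶ = 3.97×10⁻¹⁴ W
In dBm: 10 log₁₀(3.97×10⁻¹⁴ / 10⁻³) = −104.0 dBm

−104.0 dBm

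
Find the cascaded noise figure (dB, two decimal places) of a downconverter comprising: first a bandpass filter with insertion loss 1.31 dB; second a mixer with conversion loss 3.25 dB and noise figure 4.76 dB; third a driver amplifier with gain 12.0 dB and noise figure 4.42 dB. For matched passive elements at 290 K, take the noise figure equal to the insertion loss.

Convert to linear (a loss of L dB is a gain of −L dB): F_i = 10^(NF_i/10), G_i = 10^(G_i,dB/10)
  Stage 1: F_1 = 10^(1.31/10) = 1.352, G_1 = 10^(−1.31/10) = 0.7396
  Stage 2: F_2 = 10^(4.76/10) = 2.992, G_2 = 10^(−3.25/10) = 0.4732
  Stage 3: F_3 = 10^(4.42/10) = 2.767, G_3 = 10^(12.0/10) = 15.85
Friis cascade:
  F = 1.352 + (2.992 − 1)/0.7396 + (2.767 − 1)/0.3499 = 9.095
NF = 10 log₁₀(9.095) = 9.59 dB

9.59 dB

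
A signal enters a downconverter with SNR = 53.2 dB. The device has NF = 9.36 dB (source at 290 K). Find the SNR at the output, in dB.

43.84 dB

By definition F = SNR_in/SNR_out, so in dB: SNR_out = SNR_in − NF
SNR_out = 53.2 − 9.36 = 43.84 dB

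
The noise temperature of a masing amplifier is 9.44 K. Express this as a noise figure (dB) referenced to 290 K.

F = 1 + T_e/T₀ = 1 + 9.44/290 = 1.03255
NF = 10 log₁₀(1.03255) = 0.139 dB

0.139 dB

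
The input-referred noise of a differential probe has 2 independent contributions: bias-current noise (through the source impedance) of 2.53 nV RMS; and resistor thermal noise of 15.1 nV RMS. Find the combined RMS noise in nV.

15.3 nV

Uncorrelated sources add in power (mean-square): V_tot = √(ΣV_i²)
V_tot = √[(2.53×10⁻⁹)² + (1.51×10⁻⁸)²] = 1.53×10⁻⁸ V = 15.3 nV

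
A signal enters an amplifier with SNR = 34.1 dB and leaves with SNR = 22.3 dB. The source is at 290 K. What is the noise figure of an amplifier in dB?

NF (dB) = SNR_in(dB) − SNR_out(dB) when the source is at T₀
NF = 34.1 − 22.3 = 11.8 dB

11.8 dB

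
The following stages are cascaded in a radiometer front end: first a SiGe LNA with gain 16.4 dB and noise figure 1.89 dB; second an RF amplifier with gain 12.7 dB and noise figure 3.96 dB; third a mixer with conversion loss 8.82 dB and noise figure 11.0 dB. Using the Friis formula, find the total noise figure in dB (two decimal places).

Convert to linear (a loss of L dB is a gain of −L dB): F_i = 10^(NF_i/10), G_i = 10^(G_i,dB/10)
  Stage 1: F_1 = 10^(1.89/10) = 1.545, G_1 = 10^(16.4/10) = 43.65
  Stage 2: F_2 = 10^(3.96/10) = 2.489, G_2 = 10^(12.7/10) = 18.62
  Stage 3: F_3 = 10^(11.0/10) = 12.59, G_3 = 10^(−8.82/10) = 0.1312
Friis cascade:
  F = 1.545 + (2.489 − 1)/43.65 + (12.59 − 1)/812.8 = 1.594
NF = 10 log₁₀(1.594) = 2.02 dB

2.02 dB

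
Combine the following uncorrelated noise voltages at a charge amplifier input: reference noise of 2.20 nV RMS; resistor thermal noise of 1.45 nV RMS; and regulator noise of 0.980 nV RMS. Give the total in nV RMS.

Uncorrelated sources add in power (mean-square): V_tot = √(ΣV_i²)
V_tot = √[(2.20×10⁻⁹)² + (1.45×10⁻⁹)² + (9.80×10⁻¹⁰)²] = 2.81×10⁻⁹ V = 2.81 nV

2.81 nV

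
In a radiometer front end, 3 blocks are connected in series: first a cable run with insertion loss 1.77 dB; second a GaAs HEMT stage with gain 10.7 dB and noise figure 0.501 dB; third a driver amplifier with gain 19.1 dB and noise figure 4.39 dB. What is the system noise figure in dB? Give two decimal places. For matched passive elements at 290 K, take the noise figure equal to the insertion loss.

Convert to linear (a loss of L dB is a gain of −L dB): F_i = 10^(NF_i/10), G_i = 10^(G_i,dB/10)
  Stage 1: F_1 = 10^(1.77/10) = 1.503, G_1 = 10^(−1.77/10) = 0.6653
  Stage 2: F_2 = 10^(0.501/10) = 1.122, G_2 = 10^(10.7/10) = 11.75
  Stage 3: F_3 = 10^(4.39/10) = 2.748, G_3 = 10^(19.1/10) = 81.28
Friis cascade:
  F = 1.503 + (1.122 − 1)/0.6653 + (2.748 − 1)/7.816 = 1.911
NF = 10 log₁₀(1.911) = 2.81 dB

2.81 dB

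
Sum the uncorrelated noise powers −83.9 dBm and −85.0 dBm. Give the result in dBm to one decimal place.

−81.4 dBm

Convert to linear, add, convert back:
P₁ = 4.07×10⁻¹² W, P₂ = 3.16×10⁻¹² W
P_tot = 7.24×10⁻¹² W → 10 log₁₀(P_tot / 10⁻³) = −81.4 dBm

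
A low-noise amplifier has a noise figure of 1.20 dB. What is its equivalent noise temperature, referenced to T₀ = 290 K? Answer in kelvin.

92.3 K

F = 10^(1.20/10) = 1.31826
T_e = (F − 1)·T₀ = (1.31826 − 1) × 290 = 92.3 K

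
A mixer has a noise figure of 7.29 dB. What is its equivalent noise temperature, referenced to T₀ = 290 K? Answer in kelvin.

1264 K

F = 10^(7.29/10) = 5.35797
T_e = (F − 1)·T₀ = (5.35797 − 1) × 290 = 1264 K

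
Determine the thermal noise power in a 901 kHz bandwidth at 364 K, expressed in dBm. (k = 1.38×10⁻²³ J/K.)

P_n = kTB = 1.38×10⁻²³ × 364 × 9.01×10⁵ = 4.53×10⁻¹⁵ W
In dBm: 10 log₁₀(4.53×10⁻¹⁵ / 10⁻³) = −113.4 dBm

−113.4 dBm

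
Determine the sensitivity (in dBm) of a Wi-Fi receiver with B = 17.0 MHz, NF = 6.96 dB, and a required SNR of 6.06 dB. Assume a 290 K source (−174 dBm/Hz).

−88.7 dBm

Sensitivity = −174 + 10 log₁₀(B) + NF + SNR_min
= −174 + 72.3 + 6.96 + 6.06
= −88.68 dBm → −88.7 dBm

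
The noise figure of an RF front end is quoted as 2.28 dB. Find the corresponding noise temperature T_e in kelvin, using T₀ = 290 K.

F = 10^(2.28/10) = 1.69044
T_e = (F − 1)·T₀ = (1.69044 − 1) × 290 = 200 K

200 K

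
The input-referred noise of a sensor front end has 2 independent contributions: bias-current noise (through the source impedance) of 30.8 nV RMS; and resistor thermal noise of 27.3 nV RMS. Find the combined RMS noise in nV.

41.2 nV

Uncorrelated sources add in power (mean-square): V_tot = √(ΣV_i²)
V_tot = √[(3.08×10⁻⁸)² + (2.73×10⁻⁸)²] = 4.12×10⁻⁸ V = 41.2 nV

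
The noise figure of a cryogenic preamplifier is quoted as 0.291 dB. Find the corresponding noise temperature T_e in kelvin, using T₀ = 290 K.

F = 10^(0.291/10) = 1.0693
T_e = (F − 1)·T₀ = (1.0693 − 1) × 290 = 20.1 K

20.1 K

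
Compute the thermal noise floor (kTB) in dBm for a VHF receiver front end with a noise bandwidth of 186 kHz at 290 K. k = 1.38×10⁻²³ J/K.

P_n = kTB = 1.38×10⁻²³ × 290 × 1.86×10⁵ = 7.44×10⁻¹⁶ W
In dBm: 10 log₁₀(7.44×10⁻¹⁶ / 10⁻³) = −121.3 dBm

−121.3 dBm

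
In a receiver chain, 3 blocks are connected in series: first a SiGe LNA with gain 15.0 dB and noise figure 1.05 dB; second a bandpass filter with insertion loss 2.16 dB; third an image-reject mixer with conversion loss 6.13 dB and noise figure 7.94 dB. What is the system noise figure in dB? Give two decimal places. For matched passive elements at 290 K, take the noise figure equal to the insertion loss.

1.95 dB

Convert to linear (a loss of L dB is a gain of −L dB): F_i = 10^(NF_i/10), G_i = 10^(G_i,dB/10)
  Stage 1: F_1 = 10^(1.05/10) = 1.274, G_1 = 10^(15.0/10) = 31.62
  Stage 2: F_2 = 10^(2.16/10) = 1.644, G_2 = 10^(−2.16/10) = 0.6081
  Stage 3: F_3 = 10^(7.94/10) = 6.223, G_3 = 10^(−6.13/10) = 0.2438
Friis cascade:
  F = 1.274 + (1.644 − 1)/31.62 + (6.223 − 1)/19.23 = 1.565
NF = 10 log₁₀(1.565) = 1.95 dB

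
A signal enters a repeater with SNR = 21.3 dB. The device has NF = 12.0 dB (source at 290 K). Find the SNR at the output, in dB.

By definition F = SNR_in/SNR_out, so in dB: SNR_out = SNR_in − NF
SNR_out = 21.3 − 12.0 = 9.3 dB

9.3 dB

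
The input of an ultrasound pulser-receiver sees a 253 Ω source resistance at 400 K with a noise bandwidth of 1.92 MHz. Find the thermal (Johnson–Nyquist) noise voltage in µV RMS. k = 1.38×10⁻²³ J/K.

V_n = √(4kTRB)
4kTRB = 4 × 1.38×10⁻²³ × 400 × 2.53×10² × 1.92×10⁶ = 1.07×10⁻¹¹ V²
V_n = √(1.07×10⁻¹¹) = 3.27×10⁻⁶ V = 3.27 µV

3.27 µV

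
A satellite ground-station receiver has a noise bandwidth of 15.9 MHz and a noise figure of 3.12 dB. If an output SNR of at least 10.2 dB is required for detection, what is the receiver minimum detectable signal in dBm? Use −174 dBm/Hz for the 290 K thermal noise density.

−88.7 dBm

Sensitivity = −174 + 10 log₁₀(B) + NF + SNR_min
= −174 + 72.01 + 3.12 + 10.2
= −88.67 dBm → −88.7 dBm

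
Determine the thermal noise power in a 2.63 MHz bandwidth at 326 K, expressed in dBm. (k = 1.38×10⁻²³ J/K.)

P_n = kTB = 1.38×10⁻²³ × 326 × 2.63×10⁶ = 1.18×10⁻¹⁴ W
In dBm: 10 log₁₀(1.18×10⁻¹⁴ / 10⁻³) = −109.3 dBm

−109.3 dBm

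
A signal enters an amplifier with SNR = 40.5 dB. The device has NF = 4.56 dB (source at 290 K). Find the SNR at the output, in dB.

35.94 dB

By definition F = SNR_in/SNR_out, so in dB: SNR_out = SNR_in − NF
SNR_out = 40.5 − 4.56 = 35.94 dB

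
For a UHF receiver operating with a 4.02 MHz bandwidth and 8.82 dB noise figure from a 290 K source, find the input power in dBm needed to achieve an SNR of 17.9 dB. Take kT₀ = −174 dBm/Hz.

−81.2 dBm

Sensitivity = −174 + 10 log₁₀(B) + NF + SNR_min
= −174 + 66.04 + 8.82 + 17.9
= −81.24 dBm → −81.2 dBm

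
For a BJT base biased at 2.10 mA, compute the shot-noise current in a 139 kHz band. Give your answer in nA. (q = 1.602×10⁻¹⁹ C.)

9.67 nA

I_n = √(2qI·B)
2qI·B = 2 × 1.602×10⁻¹⁹ × 2.10×10⁻³ × 1.39×10⁵ = 9.35×10⁻¹⁷ A²
I_n = √(9.35×10⁻¹⁷) = 9.67×10⁻⁹ A = 9.67 nA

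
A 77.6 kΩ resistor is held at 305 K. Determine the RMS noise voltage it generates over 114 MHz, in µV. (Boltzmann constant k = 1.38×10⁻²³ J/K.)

386 µV

V_n = √(4kTRB)
4kTRB = 4 × 1.38×10⁻²³ × 305 × 7.76×10⁴ × 1.14×10⁸ = 1.49×10⁻⁷ V²
V_n = √(1.49×10⁻⁷) = 3.86×10⁻⁴ V = 386 µV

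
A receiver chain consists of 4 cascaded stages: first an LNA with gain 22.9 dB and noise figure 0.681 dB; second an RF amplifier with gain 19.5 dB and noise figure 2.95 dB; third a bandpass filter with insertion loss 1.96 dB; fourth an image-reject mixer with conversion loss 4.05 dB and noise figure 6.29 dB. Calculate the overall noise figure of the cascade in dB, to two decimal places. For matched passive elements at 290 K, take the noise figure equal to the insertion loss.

Convert to linear (a loss of L dB is a gain of −L dB): F_i = 10^(NF_i/10), G_i = 10^(G_i,dB/10)
  Stage 1: F_1 = 10^(0.681/10) = 1.170, G_1 = 10^(22.9/10) = 195.0
  Stage 2: F_2 = 10^(2.95/10) = 1.972, G_2 = 10^(19.5/10) = 89.13
  Stage 3: F_3 = 10^(1.96/10) = 1.570, G_3 = 10^(−1.96/10) = 0.6368
  Stage 4: F_4 = 10^(6.29/10) = 4.256, G_4 = 10^(−4.05/10) = 0.3936
Friis cascade:
  F = 1.170 + (1.972 − 1)/195.0 + (1.570 − 1)/1.738×10⁴ + (4.256 − 1)/1.107×10⁴ = 1.175
NF = 10 log₁₀(1.175) = 0.70 dB

0.70 dB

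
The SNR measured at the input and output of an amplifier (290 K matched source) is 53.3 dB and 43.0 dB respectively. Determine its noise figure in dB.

10.3 dB

NF (dB) = SNR_in(dB) − SNR_out(dB) when the source is at T₀
NF = 53.3 − 43.0 = 10.3 dB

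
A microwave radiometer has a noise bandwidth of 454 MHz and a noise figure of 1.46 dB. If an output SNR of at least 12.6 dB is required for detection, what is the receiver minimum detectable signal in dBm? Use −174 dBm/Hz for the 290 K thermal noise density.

−73.4 dBm

Sensitivity = −174 + 10 log₁₀(B) + NF + SNR_min
= −174 + 86.57 + 1.46 + 12.6
= −73.37 dBm → −73.4 dBm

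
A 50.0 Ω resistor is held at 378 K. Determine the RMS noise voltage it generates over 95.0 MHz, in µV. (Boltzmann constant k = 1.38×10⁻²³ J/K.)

9.96 µV

V_n = √(4kTRB)
4kTRB = 4 × 1.38×10⁻²³ × 378 × 5.00×10¹ × 9.50×10⁷ = 9.91×10⁻¹¹ V²
V_n = √(9.91×10⁻¹¹) = 9.96×10⁻⁶ V = 9.96 µV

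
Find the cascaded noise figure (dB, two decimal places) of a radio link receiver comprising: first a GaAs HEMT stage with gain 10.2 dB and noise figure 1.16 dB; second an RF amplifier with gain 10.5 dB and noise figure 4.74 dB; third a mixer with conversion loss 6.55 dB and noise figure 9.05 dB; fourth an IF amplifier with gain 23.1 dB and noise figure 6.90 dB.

Convert to linear (a loss of L dB is a gain of −L dB): F_i = 10^(NF_i/10), G_i = 10^(G_i,dB/10)
  Stage 1: F_1 = 10^(1.16/10) = 1.306, G_1 = 10^(10.2/10) = 10.47
  Stage 2: F_2 = 10^(4.74/10) = 2.979, G_2 = 10^(10.5/10) = 11.22
  Stage 3: F_3 = 10^(9.05/10) = 8.035, G_3 = 10^(−6.55/10) = 0.2213
  Stage 4: F_4 = 10^(6.90/10) = 4.898, G_4 = 10^(23.1/10) = 204.2
Friis cascade:
  F = 1.306 + (2.979 − 1)/10.47 + (8.035 − 1)/117.5 + (4.898 − 1)/26.00 = 1.705
NF = 10 log₁₀(1.705) = 2.32 dB

2.32 dB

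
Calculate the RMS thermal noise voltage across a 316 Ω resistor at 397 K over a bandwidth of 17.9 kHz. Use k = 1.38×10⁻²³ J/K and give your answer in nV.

352 nV

V_n = √(4kTRB)
4kTRB = 4 × 1.38×10⁻²³ × 397 × 3.16×10² × 1.79×10⁴ = 1.24×10⁻¹³ V²
V_n = √(1.24×10⁻¹³) = 3.52×10⁻⁷ V = 352 nV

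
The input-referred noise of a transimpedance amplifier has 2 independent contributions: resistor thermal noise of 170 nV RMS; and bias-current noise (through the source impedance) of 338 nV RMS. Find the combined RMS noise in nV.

378 nV

Uncorrelated sources add in power (mean-square): V_tot = √(ΣV_i²)
V_tot = √[(1.70×10⁻⁷)² + (3.38×10⁻⁷)²] = 3.78×10⁻⁷ V = 378 nV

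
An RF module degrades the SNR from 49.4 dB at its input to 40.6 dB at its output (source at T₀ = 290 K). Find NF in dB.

8.8 dB

NF (dB) = SNR_in(dB) − SNR_out(dB) when the source is at T₀
NF = 49.4 − 40.6 = 8.8 dB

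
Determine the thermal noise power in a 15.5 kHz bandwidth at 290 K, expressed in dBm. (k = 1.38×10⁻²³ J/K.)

−132.1 dBm

P_n = kTB = 1.38×10⁻²³ × 290 × 1.55×10⁴ = 6.20×10⁻¹⁷ W
In dBm: 10 log₁₀(6.20×10⁻¹⁷ / 10⁻³) = −132.1 dBm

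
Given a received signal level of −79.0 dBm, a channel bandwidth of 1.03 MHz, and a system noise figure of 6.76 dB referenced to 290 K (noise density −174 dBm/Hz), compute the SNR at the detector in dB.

Noise floor: N = −174 + 10 log₁₀(B) + NF
10 log₁₀(1.03×10⁶) = 60.13 dB
N = −174 + 60.13 + 6.76 = −107.11 dBm
SNR = P_sig − N = −79.0 − (−107.11) = 28.11 dB → 28.1 dB

28.1 dB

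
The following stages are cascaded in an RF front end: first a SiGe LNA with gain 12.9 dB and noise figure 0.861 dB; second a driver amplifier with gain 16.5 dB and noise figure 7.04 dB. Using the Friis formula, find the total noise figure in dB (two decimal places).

Convert to linear (a loss of L dB is a gain of −L dB): F_i = 10^(NF_i/10), G_i = 10^(G_i,dB/10)
  Stage 1: F_1 = 10^(0.861/10) = 1.219, G_1 = 10^(12.9/10) = 19.50
  Stage 2: F_2 = 10^(7.04/10) = 5.058, G_2 = 10^(16.5/10) = 44.67
Friis cascade:
  F = 1.219 + (5.058 − 1)/19.50 = 1.427
NF = 10 log₁₀(1.427) = 1.55 dB

1.55 dB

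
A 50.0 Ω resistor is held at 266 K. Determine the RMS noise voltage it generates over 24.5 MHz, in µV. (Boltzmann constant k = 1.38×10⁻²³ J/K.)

V_n = √(4kTRB)
4kTRB = 4 × 1.38×10⁻²³ × 266 × 5.00×10¹ × 2.45×10⁷ = 1.80×10⁻¹¹ V²
V_n = √(1.80×10⁻¹¹) = 4.24×10⁻⁶ V = 4.24 µV

4.24 µV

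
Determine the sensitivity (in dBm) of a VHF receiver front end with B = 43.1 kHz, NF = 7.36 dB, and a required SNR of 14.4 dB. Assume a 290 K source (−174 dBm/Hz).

Sensitivity = −174 + 10 log₁₀(B) + NF + SNR_min
= −174 + 46.34 + 7.36 + 14.4
= −105.90 dBm → −105.9 dBm

−105.9 dBm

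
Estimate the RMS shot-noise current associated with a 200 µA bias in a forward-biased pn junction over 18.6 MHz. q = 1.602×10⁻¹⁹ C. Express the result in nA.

34.5 nA

I_n = √(2qI·B)
2qI·B = 2 × 1.602×10⁻¹⁹ × 2.00×10⁻⁴ × 1.86×10⁷ = 1.19×10⁻¹⁵ A²
I_n = √(1.19×10⁻¹⁵) = 3.45×10⁻⁸ A = 34.5 nA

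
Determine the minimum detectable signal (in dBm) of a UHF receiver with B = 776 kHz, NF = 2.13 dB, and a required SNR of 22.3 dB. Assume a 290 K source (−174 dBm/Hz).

Sensitivity = −174 + 10 log₁₀(B) + NF + SNR_min
= −174 + 58.9 + 2.13 + 22.3
= −90.67 dBm → −90.7 dBm

−90.7 dBm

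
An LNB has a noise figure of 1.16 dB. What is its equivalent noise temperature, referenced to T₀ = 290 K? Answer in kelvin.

F = 10^(1.16/10) = 1.30617
T_e = (F − 1)·T₀ = (1.30617 − 1) × 290 = 88.8 K

88.8 K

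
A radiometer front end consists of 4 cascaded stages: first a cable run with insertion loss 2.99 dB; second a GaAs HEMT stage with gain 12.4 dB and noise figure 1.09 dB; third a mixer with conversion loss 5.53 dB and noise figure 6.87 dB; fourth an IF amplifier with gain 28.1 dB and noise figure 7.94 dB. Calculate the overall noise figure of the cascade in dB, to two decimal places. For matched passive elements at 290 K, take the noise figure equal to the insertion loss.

Convert to linear (a loss of L dB is a gain of −L dB): F_i = 10^(NF_i/10), G_i = 10^(G_i,dB/10)
  Stage 1: F_1 = 10^(2.99/10) = 1.991, G_1 = 10^(−2.99/10) = 0.5023
  Stage 2: F_2 = 10^(1.09/10) = 1.285, G_2 = 10^(12.4/10) = 17.38
  Stage 3: F_3 = 10^(6.87/10) = 4.864, G_3 = 10^(−5.53/10) = 0.2799
  Stage 4: F_4 = 10^(7.94/10) = 6.223, G_4 = 10^(28.1/10) = 645.7
Friis cascade:
  F = 1.991 + (1.285 − 1)/0.5023 + (4.864 − 1)/8.730 + (6.223 − 1)/2.443 = 5.139
NF = 10 log₁₀(5.139) = 7.11 dB

7.11 dB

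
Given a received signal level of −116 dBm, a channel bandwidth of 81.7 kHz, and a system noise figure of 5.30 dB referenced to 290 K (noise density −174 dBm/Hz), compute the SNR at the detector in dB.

3.6 dB

Noise floor: N = −174 + 10 log₁₀(B) + NF
10 log₁₀(8.17×10⁴) = 49.12 dB
N = −174 + 49.12 + 5.30 = −119.58 dBm
SNR = P_sig − N = −116 − (−119.58) = 3.58 dB → 3.6 dB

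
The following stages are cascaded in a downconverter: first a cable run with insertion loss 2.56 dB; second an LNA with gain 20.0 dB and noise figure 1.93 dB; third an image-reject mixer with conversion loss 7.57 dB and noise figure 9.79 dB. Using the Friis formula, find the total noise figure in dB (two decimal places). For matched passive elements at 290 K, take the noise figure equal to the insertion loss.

Convert to linear (a loss of L dB is a gain of −L dB): F_i = 10^(NF_i/10), G_i = 10^(G_i,dB/10)
  Stage 1: F_1 = 10^(2.56/10) = 1.803, G_1 = 10^(−2.56/10) = 0.5546
  Stage 2: F_2 = 10^(1.93/10) = 1.560, G_2 = 10^(20.0/10) = 100.0
  Stage 3: F_3 = 10^(9.79/10) = 9.528, G_3 = 10^(−7.57/10) = 0.1750
Friis cascade:
  F = 1.803 + (1.560 − 1)/0.5546 + (9.528 − 1)/55.46 = 2.966
NF = 10 log₁₀(2.966) = 4.72 dB

4.72 dB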